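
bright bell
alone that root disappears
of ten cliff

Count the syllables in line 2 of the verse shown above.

7

Line 2: alone (2), that (1), root (1), disappears (3) → 7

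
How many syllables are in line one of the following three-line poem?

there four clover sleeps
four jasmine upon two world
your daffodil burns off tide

5

Line one: "there four clover sleeps": 1+1+2+1 = 5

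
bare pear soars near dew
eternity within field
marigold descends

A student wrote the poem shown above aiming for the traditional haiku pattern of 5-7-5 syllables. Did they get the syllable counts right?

Line 1: bare(1) + pear(1) + soars(1) + near(1) + dew(1) = 5 ✓
Line 2: eternity(4) + within(2) + field(1) = 7 ✓
Line 3: marigold(3) + descends(2) = 5 ✓

Yes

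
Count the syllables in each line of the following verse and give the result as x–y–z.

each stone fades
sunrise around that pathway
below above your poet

3–7–7

Line 1: "each stone fades": 1+1+1 = 3
Line 2: "sunrise around that pathway": 2+2+1+2 = 7
Line 3: "below above your poet": 2+2+1+2 = 7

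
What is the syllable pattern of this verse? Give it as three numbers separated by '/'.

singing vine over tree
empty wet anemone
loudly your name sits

Line 1: singing (2), vine (1), over (2), tree (1) → 6
Line 2: empty (2), wet (1), anemone (4) → 7
Line 3: loudly (2), your (1), name (1), sits (1) → 5

6/7/5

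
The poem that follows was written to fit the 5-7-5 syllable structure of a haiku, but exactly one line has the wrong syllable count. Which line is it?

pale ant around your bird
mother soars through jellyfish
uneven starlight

The first line

Line 1: pale(1) + ant(1) + around(2) + your(1) + bird(1) = 6 (expected 5)
Line 2: mother(2) + soars(1) + through(1) + jellyfish(3) = 7 ✓
Line 3: uneven(3) + starlight(2) = 5 ✓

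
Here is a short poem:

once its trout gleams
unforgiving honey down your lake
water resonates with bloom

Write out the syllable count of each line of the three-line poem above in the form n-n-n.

4-9-7

Line 1: once(1) + its(1) + trout(1) + gleams(1) = 4
Line 2: unforgiving(4) + honey(2) + down(1) + your(1) + lake(1) = 9
Line 3: water(2) + resonates(3) + with(1) + bloom(1) = 7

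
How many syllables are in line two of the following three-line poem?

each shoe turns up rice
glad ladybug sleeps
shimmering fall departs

Line two: glad(1) + ladybug(3) + sleeps(1) = 5

5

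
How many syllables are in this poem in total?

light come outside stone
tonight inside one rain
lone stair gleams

14

Line 1: light(1) + come(1) + outside(2) + stone(1) = 5
Line 2: tonight(2) + inside(2) + one(1) + rain(1) = 6
Line 3: lone(1) + stair(1) + gleams(1) = 3
Total: 5 + 6 + 3 = 14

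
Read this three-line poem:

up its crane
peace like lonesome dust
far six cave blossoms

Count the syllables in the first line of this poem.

The first line: up (1), its (1), crane (1) → 3

3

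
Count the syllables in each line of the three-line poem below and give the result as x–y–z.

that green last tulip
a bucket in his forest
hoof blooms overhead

Line 1: that (1), green (1), last (1), tulip (2) → 5
Line 2: a (1), bucket (2), in (1), his (1), forest (2) → 7
Line 3: hoof (1), blooms (1), overhead (3) → 5

5–7–5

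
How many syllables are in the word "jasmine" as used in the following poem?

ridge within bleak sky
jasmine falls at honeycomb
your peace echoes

2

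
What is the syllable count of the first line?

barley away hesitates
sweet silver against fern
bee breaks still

7

The first line: barley (2), away (2), hesitates (3) → 7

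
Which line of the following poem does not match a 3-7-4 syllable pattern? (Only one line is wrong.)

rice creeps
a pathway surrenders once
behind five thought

The first line

Line 1: rice (1), creeps (1) → 2 (expected 3)
Line 2: a (1), pathway (2), surrenders (3), once (1) → 7 ✓
Line 3: behind (2), five (1), thought (1) → 4 ✓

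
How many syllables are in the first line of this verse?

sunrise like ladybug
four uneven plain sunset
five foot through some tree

The first line: sunrise(2) + like(1) + ladybug(3) = 6

6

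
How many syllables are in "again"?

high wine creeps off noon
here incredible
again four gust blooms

2

"again" has 2 syllables.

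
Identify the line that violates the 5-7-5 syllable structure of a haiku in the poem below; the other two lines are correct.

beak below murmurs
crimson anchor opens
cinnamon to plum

Line 1: "beak below murmurs": 1+2+2 = 5 ✓
Line 2: "crimson anchor opens": 2+2+2 = 6 (expected 7)
Line 3: "cinnamon to plum": 3+1+1 = 5 ✓

Line 2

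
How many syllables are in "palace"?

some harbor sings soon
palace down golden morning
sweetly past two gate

2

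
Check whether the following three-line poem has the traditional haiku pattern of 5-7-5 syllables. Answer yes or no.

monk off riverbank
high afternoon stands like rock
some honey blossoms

Line 1: monk(1) + off(1) + riverbank(3) = 5 ✓
Line 2: high(1) + afternoon(3) + stands(1) + like(1) + rock(1) = 7 ✓
Line 3: some(1) + honey(2) + blossoms(2) = 5 ✓

Yes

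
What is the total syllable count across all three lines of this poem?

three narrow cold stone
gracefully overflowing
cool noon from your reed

17

Line 1: three(1) + narrow(2) + cold(1) + stone(1) = 5
Line 2: gracefully(3) + overflowing(4) = 7
Line 3: cool(1) + noon(1) + from(1) + your(1) + reed(1) = 5
Total: 5 + 7 + 5 = 17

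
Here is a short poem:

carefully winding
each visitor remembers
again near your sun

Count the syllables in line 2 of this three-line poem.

7

Line 2: each(1) + visitor(3) + remembers(3) = 7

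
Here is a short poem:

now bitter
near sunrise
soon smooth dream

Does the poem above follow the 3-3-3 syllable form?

Line 1: now (1), bitter (2) → 3 ✓
Line 2: near (1), sunrise (2) → 3 ✓
Line 3: soon (1), smooth (1), dream (1) → 3 ✓

Yes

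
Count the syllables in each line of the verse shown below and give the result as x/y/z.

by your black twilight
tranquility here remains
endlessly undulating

Line 1: by(1) + your(1) + black(1) + twilight(2) = 5
Line 2: tranquility(4) + here(1) + remains(2) = 7
Line 3: endlessly(3) + undulating(4) = 7

5/7/7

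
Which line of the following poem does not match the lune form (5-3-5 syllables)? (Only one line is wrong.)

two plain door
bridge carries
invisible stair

Line 1

Line 1: two(1) + plain(1) + door(1) = 3 (expected 5)
Line 2: bridge(1) + carries(2) = 3 ✓
Line 3: invisible(4) + stair(1) = 5 ✓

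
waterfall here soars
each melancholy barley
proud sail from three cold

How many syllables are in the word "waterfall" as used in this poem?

3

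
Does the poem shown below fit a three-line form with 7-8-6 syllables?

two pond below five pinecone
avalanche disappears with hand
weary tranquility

Line 1: two (1), pond (1), below (2), five (1), pinecone (2) → 7 ✓
Line 2: avalanche (3), disappears (3), with (1), hand (1) → 8 ✓
Line 3: weary (2), tranquility (4) → 6 ✓

Yes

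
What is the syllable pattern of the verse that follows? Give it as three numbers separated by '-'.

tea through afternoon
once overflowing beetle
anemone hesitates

Line 1: "tea through afternoon": 1+1+3 = 5
Line 2: "once overflowing beetle": 1+4+2 = 7
Line 3: "anemone hesitates": 4+3 = 7

5-7-7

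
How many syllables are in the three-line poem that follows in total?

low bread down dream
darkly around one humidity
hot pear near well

Line 1: low(1) + bread(1) + down(1) + dream(1) = 4
Line 2: darkly(2) + around(2) + one(1) + humidity(4) = 9
Line 3: hot(1) + pear(1) + near(1) + well(1) = 4
Total: 4 + 9 + 4 = 17

17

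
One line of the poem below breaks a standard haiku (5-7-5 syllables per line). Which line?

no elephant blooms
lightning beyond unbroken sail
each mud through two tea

Line 1: no (1), elephant (3), blooms (1) → 5 ✓
Line 2: lightning (2), beyond (2), unbroken (3), sail (1) → 8 (expected 7)
Line 3: each (1), mud (1), through (1), two (1), tea (1) → 5 ✓

Line 2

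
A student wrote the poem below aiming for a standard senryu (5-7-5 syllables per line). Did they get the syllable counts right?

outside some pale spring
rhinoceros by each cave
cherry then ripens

Line 1: "outside some pale spring": 2+1+1+1 = 5 ✓
Line 2: "rhinoceros by each cave": 4+1+1+1 = 7 ✓
Line 3: "cherry then ripens": 2+1+2 = 5 ✓

Yes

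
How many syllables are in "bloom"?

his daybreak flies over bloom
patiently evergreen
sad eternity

1

"bloom" has 1 syllable.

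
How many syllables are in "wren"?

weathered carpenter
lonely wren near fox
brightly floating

"wren" has 1 syllable.

1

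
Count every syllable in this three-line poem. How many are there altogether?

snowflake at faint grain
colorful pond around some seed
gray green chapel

Line 1: "snowflake at faint grain": 2+1+1+1 = 5
Line 2: "colorful pond around some seed": 3+1+2+1+1 = 8
Line 3: "gray green chapel": 1+1+2 = 4
Total: 5 + 8 + 4 = 17

17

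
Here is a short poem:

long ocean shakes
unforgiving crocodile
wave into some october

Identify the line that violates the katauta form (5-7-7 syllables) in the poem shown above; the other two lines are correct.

Line 1

Line 1: long (1), ocean (2), shakes (1) → 4 (expected 5)
Line 2: unforgiving (4), crocodile (3) → 7 ✓
Line 3: wave (1), into (2), some (1), october (3) → 7 ✓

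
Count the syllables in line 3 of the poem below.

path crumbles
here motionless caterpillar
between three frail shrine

5

Line 3: between (2), three (1), frail (1), shrine (1) → 5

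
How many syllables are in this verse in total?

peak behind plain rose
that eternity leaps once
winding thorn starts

16

Line 1: peak (1), behind (2), plain (1), rose (1) → 5
Line 2: that (1), eternity (4), leaps (1), once (1) → 7
Line 3: winding (2), thorn (1), starts (1) → 4
Total: 5 + 7 + 4 = 16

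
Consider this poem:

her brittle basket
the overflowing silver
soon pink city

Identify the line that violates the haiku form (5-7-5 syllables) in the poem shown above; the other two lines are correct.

The third line

Line 1: her (1), brittle (2), basket (2) → 5 ✓
Line 2: the (1), overflowing (4), silver (2) → 7 ✓
Line 3: soon (1), pink (1), city (2) → 4 (expected 5)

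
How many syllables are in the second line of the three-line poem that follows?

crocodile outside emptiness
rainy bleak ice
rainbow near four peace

The second line: rainy (2), bleak (1), ice (1) → 4

4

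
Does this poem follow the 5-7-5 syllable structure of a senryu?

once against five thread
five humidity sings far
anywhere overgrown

Line 1: once(1) + against(2) + five(1) + thread(1) = 5 ✓
Line 2: five(1) + humidity(4) + sings(1) + far(1) = 7 ✓
Line 3: anywhere(3) + overgrown(3) = 6 (expected 5)

No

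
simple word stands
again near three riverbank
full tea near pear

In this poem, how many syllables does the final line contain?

The final line: full(1) + tea(1) + near(1) + pear(1) = 4

4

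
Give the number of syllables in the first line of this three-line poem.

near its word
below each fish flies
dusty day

3

The first line: "near its word": 1+1+1 = 3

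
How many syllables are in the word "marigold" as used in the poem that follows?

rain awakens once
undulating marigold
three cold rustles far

3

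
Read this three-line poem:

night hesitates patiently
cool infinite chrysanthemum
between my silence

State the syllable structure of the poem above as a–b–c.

Line 1: night (1), hesitates (3), patiently (3) → 7
Line 2: cool (1), infinite (3), chrysanthemum (4) → 8
Line 3: between (2), my (1), silence (2) → 5

7–8–5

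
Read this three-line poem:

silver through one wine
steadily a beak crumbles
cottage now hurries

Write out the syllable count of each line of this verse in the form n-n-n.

Line 1: silver(2) + through(1) + one(1) + wine(1) = 5
Line 2: steadily(3) + a(1) + beak(1) + crumbles(2) = 7
Line 3: cottage(2) + now(1) + hurries(2) = 5

5-7-5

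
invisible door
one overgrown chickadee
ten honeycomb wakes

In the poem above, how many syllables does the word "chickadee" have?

3

"chickadee" has 3 syllables.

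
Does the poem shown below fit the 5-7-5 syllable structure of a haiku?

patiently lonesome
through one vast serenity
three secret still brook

Line 1: patiently (3), lonesome (2) → 5 ✓
Line 2: through (1), one (1), vast (1), serenity (4) → 7 ✓
Line 3: three (1), secret (2), still (1), brook (1) → 5 ✓

Yes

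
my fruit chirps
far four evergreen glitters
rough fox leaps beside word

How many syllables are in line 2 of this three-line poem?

Line 2: far (1), four (1), evergreen (3), glitters (2) → 7

7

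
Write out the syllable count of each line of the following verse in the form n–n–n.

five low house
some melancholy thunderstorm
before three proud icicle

Line 1: five (1), low (1), house (1) → 3
Line 2: some (1), melancholy (4), thunderstorm (3) → 8
Line 3: before (2), three (1), proud (1), icicle (3) → 7

3–8–7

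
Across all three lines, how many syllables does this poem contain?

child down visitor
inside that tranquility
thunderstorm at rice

Line 1: "child down visitor": 1+1+3 = 5
Line 2: "inside that tranquility": 2+1+4 = 7
Line 3: "thunderstorm at rice": 3+1+1 = 5
Total: 5 + 7 + 5 = 17

17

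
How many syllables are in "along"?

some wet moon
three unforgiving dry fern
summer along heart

2

"along" has 2 syllables.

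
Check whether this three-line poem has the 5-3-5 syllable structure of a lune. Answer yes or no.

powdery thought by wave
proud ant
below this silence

No

Line 1: powdery (3), thought (1), by (1), wave (1) → 6 (expected 5)
Line 2: proud (1), ant (1) → 2 (expected 3)
Line 3: below (2), this (1), silence (2) → 5 ✓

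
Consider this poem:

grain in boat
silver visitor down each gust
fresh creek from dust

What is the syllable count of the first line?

The first line: grain (1), in (1), boat (1) → 3

3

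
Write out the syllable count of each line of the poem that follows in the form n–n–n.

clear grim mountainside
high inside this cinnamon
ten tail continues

5–7–5

Line 1: clear(1) + grim(1) + mountainside(3) = 5
Line 2: high(1) + inside(2) + this(1) + cinnamon(3) = 7
Line 3: ten(1) + tail(1) + continues(3) = 5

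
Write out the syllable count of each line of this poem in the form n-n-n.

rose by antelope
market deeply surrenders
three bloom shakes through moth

Line 1: rose (1), by (1), antelope (3) → 5
Line 2: market (2), deeply (2), surrenders (3) → 7
Line 3: three (1), bloom (1), shakes (1), through (1), moth (1) → 5

5-7-5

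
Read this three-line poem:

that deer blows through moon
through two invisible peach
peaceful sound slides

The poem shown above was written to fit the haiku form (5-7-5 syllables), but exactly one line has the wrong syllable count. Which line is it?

Line 1: that(1) + deer(1) + blows(1) + through(1) + moon(1) = 5 ✓
Line 2: through(1) + two(1) + invisible(4) + peach(1) = 7 ✓
Line 3: peaceful(2) + sound(1) + slides(1) = 4 (expected 5)

Line 3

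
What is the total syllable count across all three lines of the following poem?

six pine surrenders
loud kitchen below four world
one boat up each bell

17

Line 1: "six pine surrenders": 1+1+3 = 5
Line 2: "loud kitchen below four world": 1+2+2+1+1 = 7
Line 3: "one boat up each bell": 1+1+1+1+1 = 5
Total: 5 + 7 + 5 = 17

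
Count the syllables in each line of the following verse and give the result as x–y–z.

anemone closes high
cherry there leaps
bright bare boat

7–4–3

Line 1: anemone (4), closes (2), high (1) → 7
Line 2: cherry (2), there (1), leaps (1) → 4
Line 3: bright (1), bare (1), boat (1) → 3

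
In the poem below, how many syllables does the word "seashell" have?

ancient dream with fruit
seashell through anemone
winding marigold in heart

2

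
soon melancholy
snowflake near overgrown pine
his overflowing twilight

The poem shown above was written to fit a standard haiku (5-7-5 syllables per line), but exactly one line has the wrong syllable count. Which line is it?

Line 1: "soon melancholy": 1+4 = 5 ✓
Line 2: "snowflake near overgrown pine": 2+1+3+1 = 7 ✓
Line 3: "his overflowing twilight": 1+4+2 = 7 (expected 5)

Line 3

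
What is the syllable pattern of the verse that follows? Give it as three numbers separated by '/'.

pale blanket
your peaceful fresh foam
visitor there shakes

3/5/5

Line 1: pale (1), blanket (2) → 3
Line 2: your (1), peaceful (2), fresh (1), foam (1) → 5
Line 3: visitor (3), there (1), shakes (1) → 5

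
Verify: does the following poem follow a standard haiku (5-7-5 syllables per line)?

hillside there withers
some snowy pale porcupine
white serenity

Yes

Line 1: "hillside there withers": 2+1+2 = 5 ✓
Line 2: "some snowy pale porcupine": 1+2+1+3 = 7 ✓
Line 3: "white serenity": 1+4 = 5 ✓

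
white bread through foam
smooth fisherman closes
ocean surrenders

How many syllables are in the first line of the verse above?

4

The first line: white (1), bread (1), through (1), foam (1) → 4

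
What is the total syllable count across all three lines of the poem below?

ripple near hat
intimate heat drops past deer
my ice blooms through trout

16

Line 1: ripple(2) + near(1) + hat(1) = 4
Line 2: intimate(3) + heat(1) + drops(1) + past(1) + deer(1) = 7
Line 3: my(1) + ice(1) + blooms(1) + through(1) + trout(1) = 5
Total: 4 + 7 + 5 = 16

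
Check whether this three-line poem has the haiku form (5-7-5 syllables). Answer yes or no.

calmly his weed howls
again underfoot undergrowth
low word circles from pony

Line 1: calmly(2) + his(1) + weed(1) + howls(1) = 5 ✓
Line 2: again(2) + underfoot(3) + undergrowth(3) = 8 (expected 7)
Line 3: low(1) + word(1) + circles(2) + from(1) + pony(2) = 7 (expected 5)

No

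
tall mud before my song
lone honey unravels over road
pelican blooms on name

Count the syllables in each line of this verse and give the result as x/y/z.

Line 1: "tall mud before my song": 1+1+2+1+1 = 6
Line 2: "lone honey unravels over road": 1+2+3+2+1 = 9
Line 3: "pelican blooms on name": 3+1+1+1 = 6

6/9/6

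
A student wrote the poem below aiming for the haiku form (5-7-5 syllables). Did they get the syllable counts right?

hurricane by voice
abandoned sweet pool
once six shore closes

Line 1: hurricane (3), by (1), voice (1) → 5 ✓
Line 2: abandoned (3), sweet (1), pool (1) → 5 (expected 7)
Line 3: once (1), six (1), shore (1), closes (2) → 5 ✓

No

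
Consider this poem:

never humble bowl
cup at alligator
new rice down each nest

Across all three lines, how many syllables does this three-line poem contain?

Line 1: never (2), humble (2), bowl (1) → 5
Line 2: cup (1), at (1), alligator (4) → 6
Line 3: new (1), rice (1), down (1), each (1), nest (1) → 5
Total: 5 + 6 + 5 = 16

16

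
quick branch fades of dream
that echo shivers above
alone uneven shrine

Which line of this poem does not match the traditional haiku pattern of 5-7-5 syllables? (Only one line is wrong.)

The third line

Line 1: "quick branch fades of dream": 1+1+1+1+1 = 5 ✓
Line 2: "that echo shivers above": 1+2+2+2 = 7 ✓
Line 3: "alone uneven shrine": 2+3+1 = 6 (expected 5)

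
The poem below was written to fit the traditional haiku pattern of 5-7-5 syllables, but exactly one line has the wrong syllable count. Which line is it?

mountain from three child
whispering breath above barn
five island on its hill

Line 1: mountain(2) + from(1) + three(1) + child(1) = 5 ✓
Line 2: whispering(3) + breath(1) + above(2) + barn(1) = 7 ✓
Line 3: five(1) + island(2) + on(1) + its(1) + hill(1) = 6 (expected 5)

The third line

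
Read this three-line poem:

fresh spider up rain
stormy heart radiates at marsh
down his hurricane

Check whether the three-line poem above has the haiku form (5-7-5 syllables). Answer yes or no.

No

Line 1: fresh (1), spider (2), up (1), rain (1) → 5 ✓
Line 2: stormy (2), heart (1), radiates (3), at (1), marsh (1) → 8 (expected 7)
Line 3: down (1), his (1), hurricane (3) → 5 ✓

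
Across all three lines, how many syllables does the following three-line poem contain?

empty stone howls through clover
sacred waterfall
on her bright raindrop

Line 1: "empty stone howls through clover": 2+1+1+1+2 = 7
Line 2: "sacred waterfall": 2+3 = 5
Line 3: "on her bright raindrop": 1+1+1+2 = 5
Total: 7 + 5 + 5 = 17

17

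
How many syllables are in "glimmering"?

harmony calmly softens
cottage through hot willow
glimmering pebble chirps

3

"glimmering" has 3 syllables.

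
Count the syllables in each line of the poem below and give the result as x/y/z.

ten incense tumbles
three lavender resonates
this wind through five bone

5/7/5

Line 1: ten(1) + incense(2) + tumbles(2) = 5
Line 2: three(1) + lavender(3) + resonates(3) = 7
Line 3: this(1) + wind(1) + through(1) + five(1) + bone(1) = 5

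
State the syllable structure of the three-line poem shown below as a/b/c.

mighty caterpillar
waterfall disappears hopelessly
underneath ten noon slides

6/9/6

Line 1: mighty(2) + caterpillar(4) = 6
Line 2: waterfall(3) + disappears(3) + hopelessly(3) = 9
Line 3: underneath(3) + ten(1) + noon(1) + slides(1) = 6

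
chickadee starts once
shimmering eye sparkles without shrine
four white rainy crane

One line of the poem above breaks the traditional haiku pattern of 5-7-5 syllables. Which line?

Line 1: chickadee (3), starts (1), once (1) → 5 ✓
Line 2: shimmering (3), eye (1), sparkles (2), without (2), shrine (1) → 9 (expected 7)
Line 3: four (1), white (1), rainy (2), crane (1) → 5 ✓

Line 2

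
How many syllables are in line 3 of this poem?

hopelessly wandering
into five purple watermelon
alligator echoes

6

Line 3: alligator(4) + echoes(2) = 6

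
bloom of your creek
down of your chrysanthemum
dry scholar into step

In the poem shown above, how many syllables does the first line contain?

4

The first line: bloom (1), of (1), your (1), creek (1) → 4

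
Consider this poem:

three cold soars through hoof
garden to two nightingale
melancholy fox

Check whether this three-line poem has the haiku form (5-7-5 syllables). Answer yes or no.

Yes

Line 1: three (1), cold (1), soars (1), through (1), hoof (1) → 5 ✓
Line 2: garden (2), to (1), two (1), nightingale (3) → 7 ✓
Line 3: melancholy (4), fox (1) → 5 ✓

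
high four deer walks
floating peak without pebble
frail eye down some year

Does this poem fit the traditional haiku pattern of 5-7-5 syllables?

No

Line 1: high (1), four (1), deer (1), walks (1) → 4 (expected 5)
Line 2: floating (2), peak (1), without (2), pebble (2) → 7 ✓
Line 3: frail (1), eye (1), down (1), some (1), year (1) → 5 ✓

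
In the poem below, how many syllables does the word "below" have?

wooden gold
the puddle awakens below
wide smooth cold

2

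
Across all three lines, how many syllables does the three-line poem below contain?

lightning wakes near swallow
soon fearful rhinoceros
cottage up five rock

Line 1: lightning (2), wakes (1), near (1), swallow (2) → 6
Line 2: soon (1), fearful (2), rhinoceros (4) → 7
Line 3: cottage (2), up (1), five (1), rock (1) → 5
Total: 6 + 7 + 5 = 18

18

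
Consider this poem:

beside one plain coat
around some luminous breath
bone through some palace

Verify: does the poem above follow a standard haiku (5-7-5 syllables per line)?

Yes

Line 1: beside (2), one (1), plain (1), coat (1) → 5 ✓
Line 2: around (2), some (1), luminous (3), breath (1) → 7 ✓
Line 3: bone (1), through (1), some (1), palace (2) → 5 ✓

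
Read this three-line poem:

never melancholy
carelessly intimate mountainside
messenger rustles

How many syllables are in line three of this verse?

5

Line three: messenger(3) + rustles(2) = 5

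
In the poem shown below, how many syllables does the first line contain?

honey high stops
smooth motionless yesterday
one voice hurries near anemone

4

The first line: honey (2), high (1), stops (1) → 4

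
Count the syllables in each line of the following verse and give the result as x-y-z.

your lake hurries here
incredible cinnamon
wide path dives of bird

Line 1: "your lake hurries here": 1+1+2+1 = 5
Line 2: "incredible cinnamon": 4+3 = 7
Line 3: "wide path dives of bird": 1+1+1+1+1 = 5

5-7-5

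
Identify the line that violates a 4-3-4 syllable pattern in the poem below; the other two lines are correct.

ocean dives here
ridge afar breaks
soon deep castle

Line 1: ocean(2) + dives(1) + here(1) = 4 ✓
Line 2: ridge(1) + afar(2) + breaks(1) = 4 (expected 3)
Line 3: soon(1) + deep(1) + castle(2) = 4 ✓

Line 2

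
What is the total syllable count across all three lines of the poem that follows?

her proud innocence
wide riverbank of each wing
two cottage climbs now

17

Line 1: her (1), proud (1), innocence (3) → 5
Line 2: wide (1), riverbank (3), of (1), each (1), wing (1) → 7
Line 3: two (1), cottage (2), climbs (1), now (1) → 5
Total: 5 + 7 + 5 = 17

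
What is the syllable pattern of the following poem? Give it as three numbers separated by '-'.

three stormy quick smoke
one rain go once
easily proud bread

Line 1: three(1) + stormy(2) + quick(1) + smoke(1) = 5
Line 2: one(1) + rain(1) + go(1) + once(1) = 4
Line 3: easily(3) + proud(1) + bread(1) = 5

5-4-5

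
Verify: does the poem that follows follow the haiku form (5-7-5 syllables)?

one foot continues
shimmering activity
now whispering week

Line 1: one(1) + foot(1) + continues(3) = 5 ✓
Line 2: shimmering(3) + activity(4) = 7 ✓
Line 3: now(1) + whispering(3) + week(1) = 5 ✓

Yes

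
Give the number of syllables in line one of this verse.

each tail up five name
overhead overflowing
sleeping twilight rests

Line one: "each tail up five name": 1+1+1+1+1 = 5

5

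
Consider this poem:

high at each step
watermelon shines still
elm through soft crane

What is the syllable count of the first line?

The first line: high(1) + at(1) + each(1) + step(1) = 4

4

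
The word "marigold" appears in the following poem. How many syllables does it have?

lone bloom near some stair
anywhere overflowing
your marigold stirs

3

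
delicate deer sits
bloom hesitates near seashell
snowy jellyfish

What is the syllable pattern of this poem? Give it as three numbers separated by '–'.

5–7–5

Line 1: "delicate deer sits": 3+1+1 = 5
Line 2: "bloom hesitates near seashell": 1+3+1+2 = 7
Line 3: "snowy jellyfish": 2+3 = 5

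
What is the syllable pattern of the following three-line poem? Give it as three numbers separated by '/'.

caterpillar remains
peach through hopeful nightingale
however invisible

6/7/7

Line 1: caterpillar (4), remains (2) → 6
Line 2: peach (1), through (1), hopeful (2), nightingale (3) → 7
Line 3: however (3), invisible (4) → 7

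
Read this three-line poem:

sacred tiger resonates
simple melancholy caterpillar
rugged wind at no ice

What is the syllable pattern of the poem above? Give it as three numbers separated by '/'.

7/10/6

Line 1: sacred(2) + tiger(2) + resonates(3) = 7
Line 2: simple(2) + melancholy(4) + caterpillar(4) = 10
Line 3: rugged(2) + wind(1) + at(1) + no(1) + ice(1) = 6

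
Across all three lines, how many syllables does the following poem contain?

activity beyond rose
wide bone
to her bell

Line 1: activity(4) + beyond(2) + rose(1) = 7
Line 2: wide(1) + bone(1) = 2
Line 3: to(1) + her(1) + bell(1) = 3
Total: 7 + 2 + 3 = 12

12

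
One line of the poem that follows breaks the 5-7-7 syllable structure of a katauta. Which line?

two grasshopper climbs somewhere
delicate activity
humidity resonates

Line 1: two(1) + grasshopper(3) + climbs(1) + somewhere(2) = 7 (expected 5)
Line 2: delicate(3) + activity(4) = 7 ✓
Line 3: humidity(4) + resonates(3) = 7 ✓

Line 1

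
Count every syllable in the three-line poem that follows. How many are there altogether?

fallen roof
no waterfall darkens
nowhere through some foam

14

Line 1: fallen (2), roof (1) → 3
Line 2: no (1), waterfall (3), darkens (2) → 6
Line 3: nowhere (2), through (1), some (1), foam (1) → 5
Total: 3 + 6 + 5 = 14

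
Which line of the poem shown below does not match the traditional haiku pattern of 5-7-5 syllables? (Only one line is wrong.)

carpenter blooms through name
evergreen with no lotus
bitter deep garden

The first line

Line 1: "carpenter blooms through name": 3+1+1+1 = 6 (expected 5)
Line 2: "evergreen with no lotus": 3+1+1+2 = 7 ✓
Line 3: "bitter deep garden": 2+1+2 = 5 ✓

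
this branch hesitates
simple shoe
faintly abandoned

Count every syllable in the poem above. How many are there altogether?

13

Line 1: this (1), branch (1), hesitates (3) → 5
Line 2: simple (2), shoe (1) → 3
Line 3: faintly (2), abandoned (3) → 5
Total: 5 + 3 + 5 = 13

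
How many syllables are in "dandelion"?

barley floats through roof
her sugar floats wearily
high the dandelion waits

4

"dandelion" has 4 syllables.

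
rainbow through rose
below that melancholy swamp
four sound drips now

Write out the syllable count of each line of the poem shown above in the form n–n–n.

Line 1: "rainbow through rose": 2+1+1 = 4
Line 2: "below that melancholy swamp": 2+1+4+1 = 8
Line 3: "four sound drips now": 1+1+1+1 = 4

4–8–4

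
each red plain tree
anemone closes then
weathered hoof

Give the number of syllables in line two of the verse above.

Line two: "anemone closes then": 4+2+1 = 7

7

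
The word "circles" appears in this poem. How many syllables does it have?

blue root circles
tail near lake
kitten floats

2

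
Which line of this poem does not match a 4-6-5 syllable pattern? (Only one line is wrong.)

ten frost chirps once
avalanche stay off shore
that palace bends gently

The third line

Line 1: ten (1), frost (1), chirps (1), once (1) → 4 ✓
Line 2: avalanche (3), stay (1), off (1), shore (1) → 6 ✓
Line 3: that (1), palace (2), bends (1), gently (2) → 6 (expected 5)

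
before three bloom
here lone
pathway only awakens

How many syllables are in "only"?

2

"only" has 2 syllables.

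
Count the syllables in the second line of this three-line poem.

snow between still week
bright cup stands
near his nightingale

The second line: bright (1), cup (1), stands (1) → 3

3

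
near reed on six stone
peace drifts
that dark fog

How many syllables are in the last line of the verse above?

The last line: that(1) + dark(1) + fog(1) = 3

3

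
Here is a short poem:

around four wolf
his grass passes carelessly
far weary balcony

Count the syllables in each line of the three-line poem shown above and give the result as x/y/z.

4/7/6

Line 1: "around four wolf": 2+1+1 = 4
Line 2: "his grass passes carelessly": 1+1+2+3 = 7
Line 3: "far weary balcony": 1+2+3 = 6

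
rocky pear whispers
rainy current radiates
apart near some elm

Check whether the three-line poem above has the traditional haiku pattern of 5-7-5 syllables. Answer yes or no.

Yes

Line 1: rocky (2), pear (1), whispers (2) → 5 ✓
Line 2: rainy (2), current (2), radiates (3) → 7 ✓
Line 3: apart (2), near (1), some (1), elm (1) → 5 ✓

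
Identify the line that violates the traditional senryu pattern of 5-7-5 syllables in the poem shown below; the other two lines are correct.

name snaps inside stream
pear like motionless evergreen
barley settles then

Line 2

Line 1: "name snaps inside stream": 1+1+2+1 = 5 ✓
Line 2: "pear like motionless evergreen": 1+1+3+3 = 8 (expected 7)
Line 3: "barley settles then": 2+2+1 = 5 ✓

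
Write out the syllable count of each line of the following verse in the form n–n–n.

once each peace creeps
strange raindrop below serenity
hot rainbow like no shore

4–9–6

Line 1: once (1), each (1), peace (1), creeps (1) → 4
Line 2: strange (1), raindrop (2), below (2), serenity (4) → 9
Line 3: hot (1), rainbow (2), like (1), no (1), shore (1) → 6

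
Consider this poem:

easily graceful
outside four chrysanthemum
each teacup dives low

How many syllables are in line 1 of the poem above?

Line 1: "easily graceful": 3+2 = 5

5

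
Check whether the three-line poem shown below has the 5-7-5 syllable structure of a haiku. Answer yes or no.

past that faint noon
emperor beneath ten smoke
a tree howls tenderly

No

Line 1: "past that faint noon": 1+1+1+1 = 4 (expected 5)
Line 2: "emperor beneath ten smoke": 3+2+1+1 = 7 ✓
Line 3: "a tree howls tenderly": 1+1+1+3 = 6 (expected 5)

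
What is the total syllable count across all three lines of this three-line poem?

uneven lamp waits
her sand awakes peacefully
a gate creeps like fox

Line 1: uneven (3), lamp (1), waits (1) → 5
Line 2: her (1), sand (1), awakes (2), peacefully (3) → 7
Line 3: a (1), gate (1), creeps (1), like (1), fox (1) → 5
Total: 5 + 7 + 5 = 17

17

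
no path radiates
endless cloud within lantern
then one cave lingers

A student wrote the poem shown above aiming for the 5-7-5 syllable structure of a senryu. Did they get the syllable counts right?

Yes

Line 1: no (1), path (1), radiates (3) → 5 ✓
Line 2: endless (2), cloud (1), within (2), lantern (2) → 7 ✓
Line 3: then (1), one (1), cave (1), lingers (2) → 5 ✓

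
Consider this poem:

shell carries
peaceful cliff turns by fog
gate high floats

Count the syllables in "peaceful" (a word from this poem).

2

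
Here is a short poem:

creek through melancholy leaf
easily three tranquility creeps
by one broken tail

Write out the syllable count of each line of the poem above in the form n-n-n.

7-9-5

Line 1: creek (1), through (1), melancholy (4), leaf (1) → 7
Line 2: easily (3), three (1), tranquility (4), creeps (1) → 9
Line 3: by (1), one (1), broken (2), tail (1) → 5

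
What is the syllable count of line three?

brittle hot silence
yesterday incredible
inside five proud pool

Line three: "inside five proud pool": 2+1+1+1 = 5

5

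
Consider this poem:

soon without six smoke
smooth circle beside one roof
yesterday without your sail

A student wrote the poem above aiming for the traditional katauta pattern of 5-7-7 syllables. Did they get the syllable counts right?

Line 1: soon(1) + without(2) + six(1) + smoke(1) = 5 ✓
Line 2: smooth(1) + circle(2) + beside(2) + one(1) + roof(1) = 7 ✓
Line 3: yesterday(3) + without(2) + your(1) + sail(1) = 7 ✓

Yes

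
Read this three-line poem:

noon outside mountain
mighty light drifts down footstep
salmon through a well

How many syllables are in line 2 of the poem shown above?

7

Line 2: mighty (2), light (1), drifts (1), down (1), footstep (2) → 7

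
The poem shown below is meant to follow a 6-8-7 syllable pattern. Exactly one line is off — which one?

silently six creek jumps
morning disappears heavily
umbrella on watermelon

The third line

Line 1: silently (3), six (1), creek (1), jumps (1) → 6 ✓
Line 2: morning (2), disappears (3), heavily (3) → 8 ✓
Line 3: umbrella (3), on (1), watermelon (4) → 8 (expected 7)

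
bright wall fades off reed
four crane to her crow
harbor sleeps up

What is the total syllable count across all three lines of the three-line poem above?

14

Line 1: bright(1) + wall(1) + fades(1) + off(1) + reed(1) = 5
Line 2: four(1) + crane(1) + to(1) + her(1) + crow(1) = 5
Line 3: harbor(2) + sleeps(1) + up(1) = 4
Total: 5 + 5 + 4 = 14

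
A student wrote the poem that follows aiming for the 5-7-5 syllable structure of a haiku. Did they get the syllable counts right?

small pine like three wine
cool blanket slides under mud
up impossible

Line 1: "small pine like three wine": 1+1+1+1+1 = 5 ✓
Line 2: "cool blanket slides under mud": 1+2+1+2+1 = 7 ✓
Line 3: "up impossible": 1+4 = 5 ✓

Yes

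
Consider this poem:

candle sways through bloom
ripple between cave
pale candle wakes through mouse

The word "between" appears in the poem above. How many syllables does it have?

2

"between" has 2 syllables.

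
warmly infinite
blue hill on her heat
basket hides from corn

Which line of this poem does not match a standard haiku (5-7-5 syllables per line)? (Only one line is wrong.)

Line 1: "warmly infinite": 2+3 = 5 ✓
Line 2: "blue hill on her heat": 1+1+1+1+1 = 5 (expected 7)
Line 3: "basket hides from corn": 2+1+1+1 = 5 ✓

Line 2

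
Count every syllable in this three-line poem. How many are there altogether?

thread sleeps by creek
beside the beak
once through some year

Line 1: "thread sleeps by creek": 1+1+1+1 = 4
Line 2: "beside the beak": 2+1+1 = 4
Line 3: "once through some year": 1+1+1+1 = 4
Total: 4 + 4 + 4 = 12

12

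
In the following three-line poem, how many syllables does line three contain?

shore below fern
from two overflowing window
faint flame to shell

4

Line three: faint (1), flame (1), to (1), shell (1) → 4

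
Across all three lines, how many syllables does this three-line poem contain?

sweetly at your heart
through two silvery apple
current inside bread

Line 1: sweetly(2) + at(1) + your(1) + heart(1) = 5
Line 2: through(1) + two(1) + silvery(3) + apple(2) = 7
Line 3: current(2) + inside(2) + bread(1) = 5
Total: 5 + 7 + 5 = 17

17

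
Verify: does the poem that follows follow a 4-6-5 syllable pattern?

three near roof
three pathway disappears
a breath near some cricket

Line 1: three (1), near (1), roof (1) → 3 (expected 4)
Line 2: three (1), pathway (2), disappears (3) → 6 ✓
Line 3: a (1), breath (1), near (1), some (1), cricket (2) → 6 (expected 5)

No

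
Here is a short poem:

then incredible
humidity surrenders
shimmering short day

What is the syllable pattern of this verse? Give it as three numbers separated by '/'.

5/7/5

Line 1: then(1) + incredible(4) = 5
Line 2: humidity(4) + surrenders(3) = 7
Line 3: shimmering(3) + short(1) + day(1) = 5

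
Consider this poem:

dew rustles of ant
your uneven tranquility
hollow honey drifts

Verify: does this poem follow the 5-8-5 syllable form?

Yes

Line 1: "dew rustles of ant": 1+2+1+1 = 5 ✓
Line 2: "your uneven tranquility": 1+3+4 = 8 ✓
Line 3: "hollow honey drifts": 2+2+1 = 5 ✓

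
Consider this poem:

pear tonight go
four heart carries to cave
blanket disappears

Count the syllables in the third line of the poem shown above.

5

The third line: blanket(2) + disappears(3) = 5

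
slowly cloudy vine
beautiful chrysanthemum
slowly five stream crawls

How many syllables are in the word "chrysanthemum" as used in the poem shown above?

"chrysanthemum" has 4 syllables.

4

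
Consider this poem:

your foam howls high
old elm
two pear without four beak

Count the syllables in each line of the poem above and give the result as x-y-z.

Line 1: "your foam howls high": 1+1+1+1 = 4
Line 2: "old elm": 1+1 = 2
Line 3: "two pear without four beak": 1+1+2+1+1 = 6

4-2-6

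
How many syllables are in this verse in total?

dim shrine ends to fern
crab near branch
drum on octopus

Line 1: dim (1), shrine (1), ends (1), to (1), fern (1) → 5
Line 2: crab (1), near (1), branch (1) → 3
Line 3: drum (1), on (1), octopus (3) → 5
Total: 5 + 3 + 5 = 13

13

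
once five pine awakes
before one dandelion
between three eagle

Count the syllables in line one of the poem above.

5

Line one: once (1), five (1), pine (1), awakes (2) → 5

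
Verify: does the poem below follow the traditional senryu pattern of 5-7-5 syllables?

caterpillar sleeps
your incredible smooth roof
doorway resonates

Line 1: caterpillar(4) + sleeps(1) = 5 ✓
Line 2: your(1) + incredible(4) + smooth(1) + roof(1) = 7 ✓
Line 3: doorway(2) + resonates(3) = 5 ✓

Yes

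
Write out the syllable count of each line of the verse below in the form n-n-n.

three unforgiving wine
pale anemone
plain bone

Line 1: three (1), unforgiving (4), wine (1) → 6
Line 2: pale (1), anemone (4) → 5
Line 3: plain (1), bone (1) → 2

6-5-2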